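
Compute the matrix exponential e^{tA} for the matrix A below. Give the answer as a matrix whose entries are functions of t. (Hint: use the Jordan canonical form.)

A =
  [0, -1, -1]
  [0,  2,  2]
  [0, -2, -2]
e^{tA} =
  [1, -t, -t]
  [0, 2*t + 1, 2*t]
  [0, -2*t, 1 - 2*t]

Strategy: write A = P · J · P⁻¹ where J is a Jordan canonical form, so e^{tA} = P · e^{tJ} · P⁻¹, and e^{tJ} can be computed block-by-block.

A has Jordan form
J =
  [0, 1, 0]
  [0, 0, 0]
  [0, 0, 0]
(up to reordering of blocks).

Per-block formulas:
  For a 2×2 Jordan block J_2(0): exp(t · J_2(0)) = e^(0t)·(I + t·N), where N is the 2×2 nilpotent shift.
  For a 1×1 block at λ = 0: exp(t · [0]) = [e^(0t)].

After assembling e^{tJ} and conjugating by P, we get:

e^{tA} =
  [1, -t, -t]
  [0, 2*t + 1, 2*t]
  [0, -2*t, 1 - 2*t]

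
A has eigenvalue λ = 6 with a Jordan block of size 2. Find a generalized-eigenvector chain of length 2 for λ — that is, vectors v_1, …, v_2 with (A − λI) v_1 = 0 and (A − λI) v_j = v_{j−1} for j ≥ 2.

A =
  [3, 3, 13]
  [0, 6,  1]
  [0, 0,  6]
A Jordan chain for λ = 6 of length 2:
v_1 = (1, 1, 0)ᵀ
v_2 = (4, 0, 1)ᵀ

Let N = A − (6)·I. We want v_2 with N^2 v_2 = 0 but N^1 v_2 ≠ 0; then v_{j-1} := N · v_j for j = 2, …, 2.

Pick v_2 = (4, 0, 1)ᵀ.
Then v_1 = N · v_2 = (1, 1, 0)ᵀ.

Sanity check: (A − (6)·I) v_1 = (0, 0, 0)ᵀ = 0. ✓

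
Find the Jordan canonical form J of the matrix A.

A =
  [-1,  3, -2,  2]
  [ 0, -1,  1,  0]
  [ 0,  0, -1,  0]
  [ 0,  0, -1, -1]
J_3(-1) ⊕ J_1(-1)

The characteristic polynomial is
  det(x·I − A) = x^4 + 4*x^3 + 6*x^2 + 4*x + 1 = (x + 1)^4

Eigenvalues and multiplicities (the geometric multiplicity of λ is n − rank(A − λI), which equals the number of Jordan blocks for λ):
  λ = -1: algebraic multiplicity = 4, geometric multiplicity = 2

Determining the block sizes for each eigenvalue:
  λ = -1: with am = 4 and gm = 2, the partition is not yet determined (e.g. several partitions of 4 into 2 parts exist). Let N = A − (-1)·I. Computing rank(N^1) = 2, rank(N^2) = 1, rank(N^3) = 0; the number of blocks of size ≥ j is rank(N^{j−1}) − rank(N^j), giving [2, 1, 1]. So we have 1 block(s) of size 3, 1 block(s) of size 1 → block sizes [3, 1]

Assembling the blocks gives a Jordan form
J =
  [-1,  1,  0,  0]
  [ 0, -1,  1,  0]
  [ 0,  0, -1,  0]
  [ 0,  0,  0, -1]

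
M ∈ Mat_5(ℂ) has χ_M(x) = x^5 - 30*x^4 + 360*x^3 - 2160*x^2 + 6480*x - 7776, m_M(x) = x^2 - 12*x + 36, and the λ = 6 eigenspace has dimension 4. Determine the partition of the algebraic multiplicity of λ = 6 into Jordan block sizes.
Block sizes for λ = 6: [2, 1, 1, 1]

Step 1 — from the characteristic polynomial, algebraic multiplicity of λ = 6 is 5. From dim ker(M − (6)·I) = 4, there are exactly 4 Jordan blocks for λ = 6.
Step 2 — from the minimal polynomial, the factor (x − 6)^2 tells us the largest block for λ = 6 has size 2.
Step 3 — with total size 5, 4 blocks, and largest block 2, the block sizes (in nonincreasing order) are [2, 1, 1, 1].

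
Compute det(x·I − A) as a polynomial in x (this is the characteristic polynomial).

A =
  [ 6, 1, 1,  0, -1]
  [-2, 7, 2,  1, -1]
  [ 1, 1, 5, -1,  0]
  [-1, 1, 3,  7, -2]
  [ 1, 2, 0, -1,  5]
x^5 - 30*x^4 + 360*x^3 - 2160*x^2 + 6480*x - 7776

Expanding det(x·I − A) (e.g. by cofactor expansion or by noting that A is similar to its Jordan form J, which has the same characteristic polynomial as A) gives
  χ_A(x) = x^5 - 30*x^4 + 360*x^3 - 2160*x^2 + 6480*x - 7776
which factors as (x - 6)^5. The eigenvalues (with algebraic multiplicities) are λ = 6 with multiplicity 5.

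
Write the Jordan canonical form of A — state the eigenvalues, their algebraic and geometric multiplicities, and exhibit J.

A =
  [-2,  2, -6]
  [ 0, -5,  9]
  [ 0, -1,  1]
J_2(-2) ⊕ J_1(-2)

The characteristic polynomial is
  det(x·I − A) = x^3 + 6*x^2 + 12*x + 8 = (x + 2)^3

Eigenvalues and multiplicities (the geometric multiplicity of λ is n − rank(A − λI), which equals the number of Jordan blocks for λ):
  λ = -2: algebraic multiplicity = 3, geometric multiplicity = 2

Determining the block sizes for each eigenvalue:
  λ = -2: 2 blocks summing to 3 forces exactly one block of size 2 and the rest size 1 → block sizes [2, 1]

Assembling the blocks gives a Jordan form
J =
  [-2,  1,  0]
  [ 0, -2,  0]
  [ 0,  0, -2]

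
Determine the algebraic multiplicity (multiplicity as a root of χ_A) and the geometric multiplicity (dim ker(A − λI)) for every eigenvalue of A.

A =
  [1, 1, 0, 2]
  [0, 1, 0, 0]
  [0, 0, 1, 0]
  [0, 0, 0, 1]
λ = 1: alg = 4, geom = 3

Step 1 — factor the characteristic polynomial to read off the algebraic multiplicities:
  χ_A(x) = (x - 1)^4

Step 2 — compute geometric multiplicities via the rank-nullity identity g(λ) = n − rank(A − λI):
  rank(A − (1)·I) = 1, so dim ker(A − (1)·I) = n − 1 = 3

Summary:
  λ = 1: algebraic multiplicity = 4, geometric multiplicity = 3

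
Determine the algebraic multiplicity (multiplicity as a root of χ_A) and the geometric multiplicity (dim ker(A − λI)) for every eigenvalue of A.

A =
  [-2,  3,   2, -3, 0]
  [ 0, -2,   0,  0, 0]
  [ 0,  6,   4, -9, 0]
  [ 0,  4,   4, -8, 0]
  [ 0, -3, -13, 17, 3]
λ = -2: alg = 4, geom = 2; λ = 3: alg = 1, geom = 1

Step 1 — factor the characteristic polynomial to read off the algebraic multiplicities:
  χ_A(x) = (x - 3)*(x + 2)^4

Step 2 — compute geometric multiplicities via the rank-nullity identity g(λ) = n − rank(A − λI):
  rank(A − (-2)·I) = 3, so dim ker(A − (-2)·I) = n − 3 = 2
  rank(A − (3)·I) = 4, so dim ker(A − (3)·I) = n − 4 = 1

Summary:
  λ = -2: algebraic multiplicity = 4, geometric multiplicity = 2
  λ = 3: algebraic multiplicity = 1, geometric multiplicity = 1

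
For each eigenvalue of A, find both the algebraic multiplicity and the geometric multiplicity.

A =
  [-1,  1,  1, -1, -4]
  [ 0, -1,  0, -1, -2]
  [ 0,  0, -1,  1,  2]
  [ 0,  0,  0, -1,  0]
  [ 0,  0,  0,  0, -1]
λ = -1: alg = 5, geom = 3

Step 1 — factor the characteristic polynomial to read off the algebraic multiplicities:
  χ_A(x) = (x + 1)^5

Step 2 — compute geometric multiplicities via the rank-nullity identity g(λ) = n − rank(A − λI):
  rank(A − (-1)·I) = 2, so dim ker(A − (-1)·I) = n − 2 = 3

Summary:
  λ = -1: algebraic multiplicity = 5, geometric multiplicity = 3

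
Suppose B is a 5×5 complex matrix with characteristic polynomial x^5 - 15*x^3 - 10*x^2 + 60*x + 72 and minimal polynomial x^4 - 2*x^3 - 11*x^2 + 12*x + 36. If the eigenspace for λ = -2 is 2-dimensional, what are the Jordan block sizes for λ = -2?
Block sizes for λ = -2: [2, 1]

Step 1 — from the characteristic polynomial, algebraic multiplicity of λ = -2 is 3. From dim ker(B − (-2)·I) = 2, there are exactly 2 Jordan blocks for λ = -2.
Step 2 — from the minimal polynomial, the factor (x + 2)^2 tells us the largest block for λ = -2 has size 2.
Step 3 — with total size 3, 2 blocks, and largest block 2, the block sizes (in nonincreasing order) are [2, 1].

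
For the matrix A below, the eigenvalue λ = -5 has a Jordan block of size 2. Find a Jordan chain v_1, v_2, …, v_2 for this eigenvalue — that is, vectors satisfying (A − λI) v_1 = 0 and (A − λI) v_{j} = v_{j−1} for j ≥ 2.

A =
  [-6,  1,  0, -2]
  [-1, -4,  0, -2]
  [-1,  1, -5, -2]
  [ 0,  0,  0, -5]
A Jordan chain for λ = -5 of length 2:
v_1 = (-1, -1, -1, 0)ᵀ
v_2 = (1, 0, 0, 0)ᵀ

Let N = A − (-5)·I. We want v_2 with N^2 v_2 = 0 but N^1 v_2 ≠ 0; then v_{j-1} := N · v_j for j = 2, …, 2.

Pick v_2 = (1, 0, 0, 0)ᵀ.
Then v_1 = N · v_2 = (-1, -1, -1, 0)ᵀ.

Sanity check: (A − (-5)·I) v_1 = (0, 0, 0, 0)ᵀ = 0. ✓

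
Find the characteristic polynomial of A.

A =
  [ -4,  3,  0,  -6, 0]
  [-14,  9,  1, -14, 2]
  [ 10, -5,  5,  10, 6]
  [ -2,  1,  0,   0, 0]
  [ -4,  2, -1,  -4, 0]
x^5 - 10*x^4 + 40*x^3 - 80*x^2 + 80*x - 32

Expanding det(x·I − A) (e.g. by cofactor expansion or by noting that A is similar to its Jordan form J, which has the same characteristic polynomial as A) gives
  χ_A(x) = x^5 - 10*x^4 + 40*x^3 - 80*x^2 + 80*x - 32
which factors as (x - 2)^5. The eigenvalues (with algebraic multiplicities) are λ = 2 with multiplicity 5.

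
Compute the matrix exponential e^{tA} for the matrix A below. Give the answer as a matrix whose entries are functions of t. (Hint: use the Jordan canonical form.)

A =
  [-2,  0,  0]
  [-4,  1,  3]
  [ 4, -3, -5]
e^{tA} =
  [exp(-2*t), 0, 0]
  [-4*t*exp(-2*t), 3*t*exp(-2*t) + exp(-2*t), 3*t*exp(-2*t)]
  [4*t*exp(-2*t), -3*t*exp(-2*t), -3*t*exp(-2*t) + exp(-2*t)]

Strategy: write A = P · J · P⁻¹ where J is a Jordan canonical form, so e^{tA} = P · e^{tJ} · P⁻¹, and e^{tJ} can be computed block-by-block.

A has Jordan form
J =
  [-2,  1,  0]
  [ 0, -2,  0]
  [ 0,  0, -2]
(up to reordering of blocks).

Per-block formulas:
  For a 2×2 Jordan block J_2(-2): exp(t · J_2(-2)) = e^(-2t)·(I + t·N), where N is the 2×2 nilpotent shift.
  For a 1×1 block at λ = -2: exp(t · [-2]) = [e^(-2t)].

After assembling e^{tJ} and conjugating by P, we get:

e^{tA} =
  [exp(-2*t), 0, 0]
  [-4*t*exp(-2*t), 3*t*exp(-2*t) + exp(-2*t), 3*t*exp(-2*t)]
  [4*t*exp(-2*t), -3*t*exp(-2*t), -3*t*exp(-2*t) + exp(-2*t)]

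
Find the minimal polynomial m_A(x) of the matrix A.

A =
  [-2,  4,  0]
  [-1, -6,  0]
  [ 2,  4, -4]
x^2 + 8*x + 16

The characteristic polynomial is χ_A(x) = (x + 4)^3, so the eigenvalues are known. The minimal polynomial is
  m_A(x) = Π_λ (x − λ)^{k_λ}
where k_λ is the size of the *largest* Jordan block for λ (equivalently, the smallest k with (A − λI)^k v = 0 for every generalised eigenvector v of λ).

  λ = -4: largest Jordan block has size 2, contributing (x + 4)^2

So m_A(x) = (x + 4)^2 = x^2 + 8*x + 16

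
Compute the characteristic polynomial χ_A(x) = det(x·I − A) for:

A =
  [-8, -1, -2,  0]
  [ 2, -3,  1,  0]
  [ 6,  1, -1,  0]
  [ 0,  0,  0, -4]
x^4 + 16*x^3 + 96*x^2 + 256*x + 256

Expanding det(x·I − A) (e.g. by cofactor expansion or by noting that A is similar to its Jordan form J, which has the same characteristic polynomial as A) gives
  χ_A(x) = x^4 + 16*x^3 + 96*x^2 + 256*x + 256
which factors as (x + 4)^4. The eigenvalues (with algebraic multiplicities) are λ = -4 with multiplicity 4.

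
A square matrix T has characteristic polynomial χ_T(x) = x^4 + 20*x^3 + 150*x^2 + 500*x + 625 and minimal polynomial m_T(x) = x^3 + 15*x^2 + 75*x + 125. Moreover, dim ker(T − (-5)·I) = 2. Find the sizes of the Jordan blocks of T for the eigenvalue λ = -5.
Block sizes for λ = -5: [3, 1]

Step 1 — from the characteristic polynomial, algebraic multiplicity of λ = -5 is 4. From dim ker(T − (-5)·I) = 2, there are exactly 2 Jordan blocks for λ = -5.
Step 2 — from the minimal polynomial, the factor (x + 5)^3 tells us the largest block for λ = -5 has size 3.
Step 3 — with total size 4, 2 blocks, and largest block 3, the block sizes (in nonincreasing order) are [3, 1].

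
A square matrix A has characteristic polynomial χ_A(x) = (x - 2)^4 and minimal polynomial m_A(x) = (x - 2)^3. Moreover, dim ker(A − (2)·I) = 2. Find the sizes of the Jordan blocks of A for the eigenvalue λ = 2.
Block sizes for λ = 2: [3, 1]

Step 1 — from the characteristic polynomial, algebraic multiplicity of λ = 2 is 4. From dim ker(A − (2)·I) = 2, there are exactly 2 Jordan blocks for λ = 2.
Step 2 — from the minimal polynomial, the factor (x − 2)^3 tells us the largest block for λ = 2 has size 3.
Step 3 — with total size 4, 2 blocks, and largest block 3, the block sizes (in nonincreasing order) are [3, 1].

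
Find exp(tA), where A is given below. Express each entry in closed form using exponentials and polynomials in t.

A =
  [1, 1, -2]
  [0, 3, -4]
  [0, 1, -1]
e^{tA} =
  [exp(t), t*exp(t), -2*t*exp(t)]
  [0, 2*t*exp(t) + exp(t), -4*t*exp(t)]
  [0, t*exp(t), -2*t*exp(t) + exp(t)]

Strategy: write A = P · J · P⁻¹ where J is a Jordan canonical form, so e^{tA} = P · e^{tJ} · P⁻¹, and e^{tJ} can be computed block-by-block.

A has Jordan form
J =
  [1, 1, 0]
  [0, 1, 0]
  [0, 0, 1]
(up to reordering of blocks).

Per-block formulas:
  For a 2×2 Jordan block J_2(1): exp(t · J_2(1)) = e^(1t)·(I + t·N), where N is the 2×2 nilpotent shift.
  For a 1×1 block at λ = 1: exp(t · [1]) = [e^(1t)].

After assembling e^{tJ} and conjugating by P, we get:

e^{tA} =
  [exp(t), t*exp(t), -2*t*exp(t)]
  [0, 2*t*exp(t) + exp(t), -4*t*exp(t)]
  [0, t*exp(t), -2*t*exp(t) + exp(t)]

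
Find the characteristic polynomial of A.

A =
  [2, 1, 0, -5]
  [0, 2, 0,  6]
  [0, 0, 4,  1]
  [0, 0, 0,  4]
x^4 - 12*x^3 + 52*x^2 - 96*x + 64

Expanding det(x·I − A) (e.g. by cofactor expansion or by noting that A is similar to its Jordan form J, which has the same characteristic polynomial as A) gives
  χ_A(x) = x^4 - 12*x^3 + 52*x^2 - 96*x + 64
which factors as (x - 4)^2*(x - 2)^2. The eigenvalues (with algebraic multiplicities) are λ = 2 with multiplicity 2, λ = 4 with multiplicity 2.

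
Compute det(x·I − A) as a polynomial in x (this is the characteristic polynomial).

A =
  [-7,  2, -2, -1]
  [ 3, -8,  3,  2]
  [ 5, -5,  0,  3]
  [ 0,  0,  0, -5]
x^4 + 20*x^3 + 150*x^2 + 500*x + 625

Expanding det(x·I − A) (e.g. by cofactor expansion or by noting that A is similar to its Jordan form J, which has the same characteristic polynomial as A) gives
  χ_A(x) = x^4 + 20*x^3 + 150*x^2 + 500*x + 625
which factors as (x + 5)^4. The eigenvalues (with algebraic multiplicities) are λ = -5 with multiplicity 4.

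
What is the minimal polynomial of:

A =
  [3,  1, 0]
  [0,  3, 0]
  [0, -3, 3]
x^2 - 6*x + 9

The characteristic polynomial is χ_A(x) = (x - 3)^3, so the eigenvalues are known. The minimal polynomial is
  m_A(x) = Π_λ (x − λ)^{k_λ}
where k_λ is the size of the *largest* Jordan block for λ (equivalently, the smallest k with (A − λI)^k v = 0 for every generalised eigenvector v of λ).

  λ = 3: largest Jordan block has size 2, contributing (x − 3)^2

So m_A(x) = (x - 3)^2 = x^2 - 6*x + 9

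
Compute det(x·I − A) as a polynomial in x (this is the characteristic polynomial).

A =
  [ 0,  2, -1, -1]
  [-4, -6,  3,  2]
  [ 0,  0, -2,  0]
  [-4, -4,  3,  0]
x^4 + 8*x^3 + 24*x^2 + 32*x + 16

Expanding det(x·I − A) (e.g. by cofactor expansion or by noting that A is similar to its Jordan form J, which has the same characteristic polynomial as A) gives
  χ_A(x) = x^4 + 8*x^3 + 24*x^2 + 32*x + 16
which factors as (x + 2)^4. The eigenvalues (with algebraic multiplicities) are λ = -2 with multiplicity 4.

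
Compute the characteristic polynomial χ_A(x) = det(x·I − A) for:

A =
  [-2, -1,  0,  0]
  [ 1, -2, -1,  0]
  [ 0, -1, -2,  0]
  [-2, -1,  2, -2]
x^4 + 8*x^3 + 24*x^2 + 32*x + 16

Expanding det(x·I − A) (e.g. by cofactor expansion or by noting that A is similar to its Jordan form J, which has the same characteristic polynomial as A) gives
  χ_A(x) = x^4 + 8*x^3 + 24*x^2 + 32*x + 16
which factors as (x + 2)^4. The eigenvalues (with algebraic multiplicities) are λ = -2 with multiplicity 4.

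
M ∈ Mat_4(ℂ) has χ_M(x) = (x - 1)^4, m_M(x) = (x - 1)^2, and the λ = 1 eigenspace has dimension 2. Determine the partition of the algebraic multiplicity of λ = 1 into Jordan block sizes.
Block sizes for λ = 1: [2, 2]

Step 1 — from the characteristic polynomial, algebraic multiplicity of λ = 1 is 4. From dim ker(M − (1)·I) = 2, there are exactly 2 Jordan blocks for λ = 1.
Step 2 — from the minimal polynomial, the factor (x − 1)^2 tells us the largest block for λ = 1 has size 2.
Step 3 — with total size 4, 2 blocks, and largest block 2, the block sizes (in nonincreasing order) are [2, 2].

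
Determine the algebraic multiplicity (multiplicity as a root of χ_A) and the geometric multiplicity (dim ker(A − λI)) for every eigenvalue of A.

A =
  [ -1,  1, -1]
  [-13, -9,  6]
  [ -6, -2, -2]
λ = -4: alg = 3, geom = 1

Step 1 — factor the characteristic polynomial to read off the algebraic multiplicities:
  χ_A(x) = (x + 4)^3

Step 2 — compute geometric multiplicities via the rank-nullity identity g(λ) = n − rank(A − λI):
  rank(A − (-4)·I) = 2, so dim ker(A − (-4)·I) = n − 2 = 1

Summary:
  λ = -4: algebraic multiplicity = 3, geometric multiplicity = 1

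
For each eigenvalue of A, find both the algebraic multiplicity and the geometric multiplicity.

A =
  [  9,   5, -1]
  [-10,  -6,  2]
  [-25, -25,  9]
λ = 4: alg = 3, geom = 2

Step 1 — factor the characteristic polynomial to read off the algebraic multiplicities:
  χ_A(x) = (x - 4)^3

Step 2 — compute geometric multiplicities via the rank-nullity identity g(λ) = n − rank(A − λI):
  rank(A − (4)·I) = 1, so dim ker(A − (4)·I) = n − 1 = 2

Summary:
  λ = 4: algebraic multiplicity = 3, geometric multiplicity = 2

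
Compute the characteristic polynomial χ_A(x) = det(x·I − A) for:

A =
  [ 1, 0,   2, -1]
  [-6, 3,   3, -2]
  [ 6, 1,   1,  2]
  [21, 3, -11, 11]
x^4 - 16*x^3 + 96*x^2 - 256*x + 256

Expanding det(x·I − A) (e.g. by cofactor expansion or by noting that A is similar to its Jordan form J, which has the same characteristic polynomial as A) gives
  χ_A(x) = x^4 - 16*x^3 + 96*x^2 - 256*x + 256
which factors as (x - 4)^4. The eigenvalues (with algebraic multiplicities) are λ = 4 with multiplicity 4.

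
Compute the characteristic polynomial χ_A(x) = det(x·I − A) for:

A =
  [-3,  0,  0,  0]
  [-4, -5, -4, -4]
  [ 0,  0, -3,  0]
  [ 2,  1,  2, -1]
x^4 + 12*x^3 + 54*x^2 + 108*x + 81

Expanding det(x·I − A) (e.g. by cofactor expansion or by noting that A is similar to its Jordan form J, which has the same characteristic polynomial as A) gives
  χ_A(x) = x^4 + 12*x^3 + 54*x^2 + 108*x + 81
which factors as (x + 3)^4. The eigenvalues (with algebraic multiplicities) are λ = -3 with multiplicity 4.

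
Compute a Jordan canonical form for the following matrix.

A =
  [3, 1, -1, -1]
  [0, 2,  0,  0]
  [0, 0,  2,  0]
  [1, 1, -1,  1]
J_2(2) ⊕ J_1(2) ⊕ J_1(2)

The characteristic polynomial is
  det(x·I − A) = x^4 - 8*x^3 + 24*x^2 - 32*x + 16 = (x - 2)^4

Eigenvalues and multiplicities (the geometric multiplicity of λ is n − rank(A − λI), which equals the number of Jordan blocks for λ):
  λ = 2: algebraic multiplicity = 4, geometric multiplicity = 3

Determining the block sizes for each eigenvalue:
  λ = 2: 3 blocks summing to 4 forces exactly one block of size 2 and the rest size 1 → block sizes [2, 1, 1]

Assembling the blocks gives a Jordan form
J =
  [2, 1, 0, 0]
  [0, 2, 0, 0]
  [0, 0, 2, 0]
  [0, 0, 0, 2]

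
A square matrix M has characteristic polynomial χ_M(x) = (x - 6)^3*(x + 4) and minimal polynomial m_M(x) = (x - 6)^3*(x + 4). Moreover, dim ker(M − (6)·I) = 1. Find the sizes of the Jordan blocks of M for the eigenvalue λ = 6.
Block sizes for λ = 6: [3]

Step 1 — from the characteristic polynomial, algebraic multiplicity of λ = 6 is 3. From dim ker(M − (6)·I) = 1, there are exactly 1 Jordan blocks for λ = 6.
Step 2 — from the minimal polynomial, the factor (x − 6)^3 tells us the largest block for λ = 6 has size 3.
Step 3 — with total size 3, 1 blocks, and largest block 3, the block sizes (in nonincreasing order) are [3].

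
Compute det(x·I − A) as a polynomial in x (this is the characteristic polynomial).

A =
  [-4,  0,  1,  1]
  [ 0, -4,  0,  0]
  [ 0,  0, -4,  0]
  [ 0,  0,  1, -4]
x^4 + 16*x^3 + 96*x^2 + 256*x + 256

Expanding det(x·I − A) (e.g. by cofactor expansion or by noting that A is similar to its Jordan form J, which has the same characteristic polynomial as A) gives
  χ_A(x) = x^4 + 16*x^3 + 96*x^2 + 256*x + 256
which factors as (x + 4)^4. The eigenvalues (with algebraic multiplicities) are λ = -4 with multiplicity 4.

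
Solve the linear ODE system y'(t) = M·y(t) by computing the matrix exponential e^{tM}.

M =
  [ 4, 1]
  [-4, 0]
e^{tM} =
  [2*t*exp(2*t) + exp(2*t), t*exp(2*t)]
  [-4*t*exp(2*t), -2*t*exp(2*t) + exp(2*t)]

Strategy: write M = P · J · P⁻¹ where J is a Jordan canonical form, so e^{tM} = P · e^{tJ} · P⁻¹, and e^{tJ} can be computed block-by-block.

M has Jordan form
J =
  [2, 1]
  [0, 2]
(up to reordering of blocks).

Per-block formulas:
  For a 2×2 Jordan block J_2(2): exp(t · J_2(2)) = e^(2t)·(I + t·N), where N is the 2×2 nilpotent shift.

After assembling e^{tJ} and conjugating by P, we get:

e^{tM} =
  [2*t*exp(2*t) + exp(2*t), t*exp(2*t)]
  [-4*t*exp(2*t), -2*t*exp(2*t) + exp(2*t)]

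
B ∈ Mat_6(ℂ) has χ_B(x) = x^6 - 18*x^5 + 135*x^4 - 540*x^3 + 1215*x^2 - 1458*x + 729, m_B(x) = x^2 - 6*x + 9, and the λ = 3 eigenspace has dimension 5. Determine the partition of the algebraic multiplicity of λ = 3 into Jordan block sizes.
Block sizes for λ = 3: [2, 1, 1, 1, 1]

Step 1 — from the characteristic polynomial, algebraic multiplicity of λ = 3 is 6. From dim ker(B − (3)·I) = 5, there are exactly 5 Jordan blocks for λ = 3.
Step 2 — from the minimal polynomial, the factor (x − 3)^2 tells us the largest block for λ = 3 has size 2.
Step 3 — with total size 6, 5 blocks, and largest block 2, the block sizes (in nonincreasing order) are [2, 1, 1, 1, 1].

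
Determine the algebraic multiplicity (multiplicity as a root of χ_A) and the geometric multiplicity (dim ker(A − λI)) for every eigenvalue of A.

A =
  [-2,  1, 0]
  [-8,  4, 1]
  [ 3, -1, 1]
λ = 1: alg = 3, geom = 1

Step 1 — factor the characteristic polynomial to read off the algebraic multiplicities:
  χ_A(x) = (x - 1)^3

Step 2 — compute geometric multiplicities via the rank-nullity identity g(λ) = n − rank(A − λI):
  rank(A − (1)·I) = 2, so dim ker(A − (1)·I) = n − 2 = 1

Summary:
  λ = 1: algebraic multiplicity = 3, geometric multiplicity = 1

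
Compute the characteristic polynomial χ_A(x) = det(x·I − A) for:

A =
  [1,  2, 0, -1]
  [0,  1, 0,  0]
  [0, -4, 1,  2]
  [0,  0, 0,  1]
x^4 - 4*x^3 + 6*x^2 - 4*x + 1

Expanding det(x·I − A) (e.g. by cofactor expansion or by noting that A is similar to its Jordan form J, which has the same characteristic polynomial as A) gives
  χ_A(x) = x^4 - 4*x^3 + 6*x^2 - 4*x + 1
which factors as (x - 1)^4. The eigenvalues (with algebraic multiplicities) are λ = 1 with multiplicity 4.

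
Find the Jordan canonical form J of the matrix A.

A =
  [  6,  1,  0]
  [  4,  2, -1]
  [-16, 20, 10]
J_3(6)

The characteristic polynomial is
  det(x·I − A) = x^3 - 18*x^2 + 108*x - 216 = (x - 6)^3

Eigenvalues and multiplicities (the geometric multiplicity of λ is n − rank(A − λI), which equals the number of Jordan blocks for λ):
  λ = 6: algebraic multiplicity = 3, geometric multiplicity = 1

Determining the block sizes for each eigenvalue:
  λ = 6: one block (gm = 1), so the single block has size am = 3 → block sizes [3]

Assembling the blocks gives a Jordan form
J =
  [6, 1, 0]
  [0, 6, 1]
  [0, 0, 6]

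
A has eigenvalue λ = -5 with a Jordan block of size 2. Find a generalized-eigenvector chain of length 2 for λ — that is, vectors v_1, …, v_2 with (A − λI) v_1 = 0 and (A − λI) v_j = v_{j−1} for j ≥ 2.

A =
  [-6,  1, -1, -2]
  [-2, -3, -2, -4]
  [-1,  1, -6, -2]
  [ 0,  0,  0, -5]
A Jordan chain for λ = -5 of length 2:
v_1 = (-1, -2, -1, 0)ᵀ
v_2 = (1, 0, 0, 0)ᵀ

Let N = A − (-5)·I. We want v_2 with N^2 v_2 = 0 but N^1 v_2 ≠ 0; then v_{j-1} := N · v_j for j = 2, …, 2.

Pick v_2 = (1, 0, 0, 0)ᵀ.
Then v_1 = N · v_2 = (-1, -2, -1, 0)ᵀ.

Sanity check: (A − (-5)·I) v_1 = (0, 0, 0, 0)ᵀ = 0. ✓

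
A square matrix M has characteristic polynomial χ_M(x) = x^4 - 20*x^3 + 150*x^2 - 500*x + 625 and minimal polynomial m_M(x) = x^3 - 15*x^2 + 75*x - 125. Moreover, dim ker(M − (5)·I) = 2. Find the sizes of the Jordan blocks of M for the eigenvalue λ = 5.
Block sizes for λ = 5: [3, 1]

Step 1 — from the characteristic polynomial, algebraic multiplicity of λ = 5 is 4. From dim ker(M − (5)·I) = 2, there are exactly 2 Jordan blocks for λ = 5.
Step 2 — from the minimal polynomial, the factor (x − 5)^3 tells us the largest block for λ = 5 has size 3.
Step 3 — with total size 4, 2 blocks, and largest block 3, the block sizes (in nonincreasing order) are [3, 1].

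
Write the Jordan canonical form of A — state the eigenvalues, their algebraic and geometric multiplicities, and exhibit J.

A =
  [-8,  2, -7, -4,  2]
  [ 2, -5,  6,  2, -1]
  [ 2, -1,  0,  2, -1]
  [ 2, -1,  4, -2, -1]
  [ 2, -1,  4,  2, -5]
J_3(-4) ⊕ J_1(-4) ⊕ J_1(-4)

The characteristic polynomial is
  det(x·I − A) = x^5 + 20*x^4 + 160*x^3 + 640*x^2 + 1280*x + 1024 = (x + 4)^5

Eigenvalues and multiplicities (the geometric multiplicity of λ is n − rank(A − λI), which equals the number of Jordan blocks for λ):
  λ = -4: algebraic multiplicity = 5, geometric multiplicity = 3

Determining the block sizes for each eigenvalue:
  λ = -4: with am = 5 and gm = 3, the partition is not yet determined (e.g. several partitions of 5 into 3 parts exist). Let N = A − (-4)·I. Computing rank(N^1) = 2, rank(N^2) = 1, rank(N^3) = 0; the number of blocks of size ≥ j is rank(N^{j−1}) − rank(N^j), giving [3, 1, 1]. So we have 1 block(s) of size 3, 2 block(s) of size 1 → block sizes [3, 1, 1]

Assembling the blocks gives a Jordan form
J =
  [-4,  1,  0,  0,  0]
  [ 0, -4,  1,  0,  0]
  [ 0,  0, -4,  0,  0]
  [ 0,  0,  0, -4,  0]
  [ 0,  0,  0,  0, -4]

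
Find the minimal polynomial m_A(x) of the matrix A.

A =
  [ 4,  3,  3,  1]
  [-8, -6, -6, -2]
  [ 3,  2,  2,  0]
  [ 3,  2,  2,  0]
x^3

The characteristic polynomial is χ_A(x) = x^4, so the eigenvalues are known. The minimal polynomial is
  m_A(x) = Π_λ (x − λ)^{k_λ}
where k_λ is the size of the *largest* Jordan block for λ (equivalently, the smallest k with (A − λI)^k v = 0 for every generalised eigenvector v of λ).

  λ = 0: largest Jordan block has size 3, contributing (x − 0)^3

So m_A(x) = x^3 = x^3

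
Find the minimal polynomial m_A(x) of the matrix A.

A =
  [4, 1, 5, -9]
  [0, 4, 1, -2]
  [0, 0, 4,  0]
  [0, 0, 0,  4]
x^3 - 12*x^2 + 48*x - 64

The characteristic polynomial is χ_A(x) = (x - 4)^4, so the eigenvalues are known. The minimal polynomial is
  m_A(x) = Π_λ (x − λ)^{k_λ}
where k_λ is the size of the *largest* Jordan block for λ (equivalently, the smallest k with (A − λI)^k v = 0 for every generalised eigenvector v of λ).

  λ = 4: largest Jordan block has size 3, contributing (x − 4)^3

So m_A(x) = (x - 4)^3 = x^3 - 12*x^2 + 48*x - 64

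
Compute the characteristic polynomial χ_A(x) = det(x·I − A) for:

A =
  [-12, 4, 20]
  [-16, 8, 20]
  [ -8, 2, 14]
x^3 - 10*x^2 + 32*x - 32

Expanding det(x·I − A) (e.g. by cofactor expansion or by noting that A is similar to its Jordan form J, which has the same characteristic polynomial as A) gives
  χ_A(x) = x^3 - 10*x^2 + 32*x - 32
which factors as (x - 4)^2*(x - 2). The eigenvalues (with algebraic multiplicities) are λ = 2 with multiplicity 1, λ = 4 with multiplicity 2.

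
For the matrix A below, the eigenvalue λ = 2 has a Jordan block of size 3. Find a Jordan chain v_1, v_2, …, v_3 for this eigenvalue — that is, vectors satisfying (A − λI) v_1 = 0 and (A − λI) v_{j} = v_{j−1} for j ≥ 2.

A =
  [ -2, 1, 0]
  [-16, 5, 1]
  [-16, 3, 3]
A Jordan chain for λ = 2 of length 3:
v_1 = (-1, -4, -4)ᵀ
v_2 = (1, 3, 3)ᵀ
v_3 = (0, 1, 0)ᵀ

Let N = A − (2)·I. We want v_3 with N^3 v_3 = 0 but N^2 v_3 ≠ 0; then v_{j-1} := N · v_j for j = 3, …, 2.

Pick v_3 = (0, 1, 0)ᵀ.
Then v_2 = N · v_3 = (1, 3, 3)ᵀ.
Then v_1 = N · v_2 = (-1, -4, -4)ᵀ.

Sanity check: (A − (2)·I) v_1 = (0, 0, 0)ᵀ = 0. ✓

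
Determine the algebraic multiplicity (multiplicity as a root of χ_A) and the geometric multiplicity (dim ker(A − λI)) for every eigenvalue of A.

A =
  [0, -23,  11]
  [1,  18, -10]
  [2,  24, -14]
λ = -1: alg = 2, geom = 1; λ = 6: alg = 1, geom = 1

Step 1 — factor the characteristic polynomial to read off the algebraic multiplicities:
  χ_A(x) = (x - 6)*(x + 1)^2

Step 2 — compute geometric multiplicities via the rank-nullity identity g(λ) = n − rank(A − λI):
  rank(A − (-1)·I) = 2, so dim ker(A − (-1)·I) = n − 2 = 1
  rank(A − (6)·I) = 2, so dim ker(A − (6)·I) = n − 2 = 1

Summary:
  λ = -1: algebraic multiplicity = 2, geometric multiplicity = 1
  λ = 6: algebraic multiplicity = 1, geometric multiplicity = 1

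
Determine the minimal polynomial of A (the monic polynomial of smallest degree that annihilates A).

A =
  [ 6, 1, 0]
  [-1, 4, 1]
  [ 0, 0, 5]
x^3 - 15*x^2 + 75*x - 125

The characteristic polynomial is χ_A(x) = (x - 5)^3, so the eigenvalues are known. The minimal polynomial is
  m_A(x) = Π_λ (x − λ)^{k_λ}
where k_λ is the size of the *largest* Jordan block for λ (equivalently, the smallest k with (A − λI)^k v = 0 for every generalised eigenvector v of λ).

  λ = 5: largest Jordan block has size 3, contributing (x − 5)^3

So m_A(x) = (x - 5)^3 = x^3 - 15*x^2 + 75*x - 125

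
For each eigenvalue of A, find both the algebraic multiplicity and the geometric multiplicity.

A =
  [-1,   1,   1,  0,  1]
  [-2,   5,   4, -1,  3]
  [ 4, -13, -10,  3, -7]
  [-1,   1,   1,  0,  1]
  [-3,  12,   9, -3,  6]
λ = 0: alg = 5, geom = 3

Step 1 — factor the characteristic polynomial to read off the algebraic multiplicities:
  χ_A(x) = x^5

Step 2 — compute geometric multiplicities via the rank-nullity identity g(λ) = n − rank(A − λI):
  rank(A − (0)·I) = 2, so dim ker(A − (0)·I) = n − 2 = 3

Summary:
  λ = 0: algebraic multiplicity = 5, geometric multiplicity = 3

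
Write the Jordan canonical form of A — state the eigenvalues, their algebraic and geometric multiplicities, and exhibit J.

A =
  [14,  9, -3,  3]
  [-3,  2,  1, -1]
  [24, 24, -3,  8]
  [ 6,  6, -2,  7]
J_2(5) ⊕ J_1(5) ⊕ J_1(5)

The characteristic polynomial is
  det(x·I − A) = x^4 - 20*x^3 + 150*x^2 - 500*x + 625 = (x - 5)^4

Eigenvalues and multiplicities (the geometric multiplicity of λ is n − rank(A − λI), which equals the number of Jordan blocks for λ):
  λ = 5: algebraic multiplicity = 4, geometric multiplicity = 3

Determining the block sizes for each eigenvalue:
  λ = 5: 3 blocks summing to 4 forces exactly one block of size 2 and the rest size 1 → block sizes [2, 1, 1]

Assembling the blocks gives a Jordan form
J =
  [5, 1, 0, 0]
  [0, 5, 0, 0]
  [0, 0, 5, 0]
  [0, 0, 0, 5]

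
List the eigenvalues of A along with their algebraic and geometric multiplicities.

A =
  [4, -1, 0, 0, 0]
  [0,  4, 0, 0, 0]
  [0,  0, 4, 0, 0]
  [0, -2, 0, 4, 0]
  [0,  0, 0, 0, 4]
λ = 4: alg = 5, geom = 4

Step 1 — factor the characteristic polynomial to read off the algebraic multiplicities:
  χ_A(x) = (x - 4)^5

Step 2 — compute geometric multiplicities via the rank-nullity identity g(λ) = n − rank(A − λI):
  rank(A − (4)·I) = 1, so dim ker(A − (4)·I) = n − 1 = 4

Summary:
  λ = 4: algebraic multiplicity = 5, geometric multiplicity = 4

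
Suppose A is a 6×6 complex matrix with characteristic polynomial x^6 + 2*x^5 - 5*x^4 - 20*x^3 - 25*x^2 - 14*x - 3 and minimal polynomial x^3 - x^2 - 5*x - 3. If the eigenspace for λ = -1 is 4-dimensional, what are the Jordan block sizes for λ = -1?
Block sizes for λ = -1: [2, 1, 1, 1]

Step 1 — from the characteristic polynomial, algebraic multiplicity of λ = -1 is 5. From dim ker(A − (-1)·I) = 4, there are exactly 4 Jordan blocks for λ = -1.
Step 2 — from the minimal polynomial, the factor (x + 1)^2 tells us the largest block for λ = -1 has size 2.
Step 3 — with total size 5, 4 blocks, and largest block 2, the block sizes (in nonincreasing order) are [2, 1, 1, 1].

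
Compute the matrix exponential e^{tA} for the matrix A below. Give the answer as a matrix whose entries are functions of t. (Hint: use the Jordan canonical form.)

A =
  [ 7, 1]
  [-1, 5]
e^{tA} =
  [t*exp(6*t) + exp(6*t), t*exp(6*t)]
  [-t*exp(6*t), -t*exp(6*t) + exp(6*t)]

Strategy: write A = P · J · P⁻¹ where J is a Jordan canonical form, so e^{tA} = P · e^{tJ} · P⁻¹, and e^{tJ} can be computed block-by-block.

A has Jordan form
J =
  [6, 1]
  [0, 6]
(up to reordering of blocks).

Per-block formulas:
  For a 2×2 Jordan block J_2(6): exp(t · J_2(6)) = e^(6t)·(I + t·N), where N is the 2×2 nilpotent shift.

After assembling e^{tJ} and conjugating by P, we get:

e^{tA} =
  [t*exp(6*t) + exp(6*t), t*exp(6*t)]
  [-t*exp(6*t), -t*exp(6*t) + exp(6*t)]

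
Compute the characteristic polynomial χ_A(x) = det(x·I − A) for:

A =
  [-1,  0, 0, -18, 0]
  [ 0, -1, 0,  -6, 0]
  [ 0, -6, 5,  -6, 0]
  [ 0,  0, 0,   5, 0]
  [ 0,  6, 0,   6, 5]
x^5 - 13*x^4 + 46*x^3 + 10*x^2 - 175*x - 125

Expanding det(x·I − A) (e.g. by cofactor expansion or by noting that A is similar to its Jordan form J, which has the same characteristic polynomial as A) gives
  χ_A(x) = x^5 - 13*x^4 + 46*x^3 + 10*x^2 - 175*x - 125
which factors as (x - 5)^3*(x + 1)^2. The eigenvalues (with algebraic multiplicities) are λ = -1 with multiplicity 2, λ = 5 with multiplicity 3.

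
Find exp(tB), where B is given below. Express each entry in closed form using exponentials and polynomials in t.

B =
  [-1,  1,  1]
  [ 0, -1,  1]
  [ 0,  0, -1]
e^{tB} =
  [exp(-t), t*exp(-t), t^2*exp(-t)/2 + t*exp(-t)]
  [0, exp(-t), t*exp(-t)]
  [0, 0, exp(-t)]

Strategy: write B = P · J · P⁻¹ where J is a Jordan canonical form, so e^{tB} = P · e^{tJ} · P⁻¹, and e^{tJ} can be computed block-by-block.

B has Jordan form
J =
  [-1,  1,  0]
  [ 0, -1,  1]
  [ 0,  0, -1]
(up to reordering of blocks).

Per-block formulas:
  For a 3×3 Jordan block J_3(-1): exp(t · J_3(-1)) = e^(-1t)·(I + t·N + (t^2/2)·N^2), where N is the 3×3 nilpotent shift.

After assembling e^{tJ} and conjugating by P, we get:

e^{tB} =
  [exp(-t), t*exp(-t), t^2*exp(-t)/2 + t*exp(-t)]
  [0, exp(-t), t*exp(-t)]
  [0, 0, exp(-t)]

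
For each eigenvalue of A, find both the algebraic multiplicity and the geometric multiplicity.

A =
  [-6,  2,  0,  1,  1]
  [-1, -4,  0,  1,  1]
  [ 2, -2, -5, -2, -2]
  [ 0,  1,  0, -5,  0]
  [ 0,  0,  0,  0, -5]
λ = -5: alg = 5, geom = 3

Step 1 — factor the characteristic polynomial to read off the algebraic multiplicities:
  χ_A(x) = (x + 5)^5

Step 2 — compute geometric multiplicities via the rank-nullity identity g(λ) = n − rank(A − λI):
  rank(A − (-5)·I) = 2, so dim ker(A − (-5)·I) = n − 2 = 3

Summary:
  λ = -5: algebraic multiplicity = 5, geometric multiplicity = 3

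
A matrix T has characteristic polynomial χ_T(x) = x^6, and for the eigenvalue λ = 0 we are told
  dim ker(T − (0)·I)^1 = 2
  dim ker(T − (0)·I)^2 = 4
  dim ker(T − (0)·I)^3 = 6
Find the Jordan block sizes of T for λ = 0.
Block sizes for λ = 0: [3, 3]

From the dimensions of kernels of powers, the number of Jordan blocks of size at least j is d_j − d_{j−1} where d_j = dim ker(N^j) (with d_0 = 0). Computing the differences gives [2, 2, 2].
The number of blocks of size exactly k is (#blocks of size ≥ k) − (#blocks of size ≥ k + 1), so the partition is: 2 block(s) of size 3.
In nonincreasing order the block sizes are [3, 3].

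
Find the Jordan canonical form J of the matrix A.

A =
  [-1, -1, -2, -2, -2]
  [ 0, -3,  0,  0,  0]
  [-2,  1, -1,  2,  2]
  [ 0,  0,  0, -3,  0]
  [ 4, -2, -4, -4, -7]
J_2(-3) ⊕ J_1(-3) ⊕ J_1(-3) ⊕ J_1(-3)

The characteristic polynomial is
  det(x·I − A) = x^5 + 15*x^4 + 90*x^3 + 270*x^2 + 405*x + 243 = (x + 3)^5

Eigenvalues and multiplicities (the geometric multiplicity of λ is n − rank(A − λI), which equals the number of Jordan blocks for λ):
  λ = -3: algebraic multiplicity = 5, geometric multiplicity = 4

Determining the block sizes for each eigenvalue:
  λ = -3: 4 blocks summing to 5 forces exactly one block of size 2 and the rest size 1 → block sizes [2, 1, 1, 1]

Assembling the blocks gives a Jordan form
J =
  [-3,  1,  0,  0,  0]
  [ 0, -3,  0,  0,  0]
  [ 0,  0, -3,  0,  0]
  [ 0,  0,  0, -3,  0]
  [ 0,  0,  0,  0, -3]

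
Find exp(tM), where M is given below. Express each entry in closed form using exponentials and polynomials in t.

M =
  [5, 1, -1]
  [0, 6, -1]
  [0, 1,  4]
e^{tM} =
  [exp(5*t), t*exp(5*t), -t*exp(5*t)]
  [0, t*exp(5*t) + exp(5*t), -t*exp(5*t)]
  [0, t*exp(5*t), -t*exp(5*t) + exp(5*t)]

Strategy: write M = P · J · P⁻¹ where J is a Jordan canonical form, so e^{tM} = P · e^{tJ} · P⁻¹, and e^{tJ} can be computed block-by-block.

M has Jordan form
J =
  [5, 1, 0]
  [0, 5, 0]
  [0, 0, 5]
(up to reordering of blocks).

Per-block formulas:
  For a 1×1 block at λ = 5: exp(t · [5]) = [e^(5t)].
  For a 2×2 Jordan block J_2(5): exp(t · J_2(5)) = e^(5t)·(I + t·N), where N is the 2×2 nilpotent shift.

After assembling e^{tJ} and conjugating by P, we get:

e^{tM} =
  [exp(5*t), t*exp(5*t), -t*exp(5*t)]
  [0, t*exp(5*t) + exp(5*t), -t*exp(5*t)]
  [0, t*exp(5*t), -t*exp(5*t) + exp(5*t)]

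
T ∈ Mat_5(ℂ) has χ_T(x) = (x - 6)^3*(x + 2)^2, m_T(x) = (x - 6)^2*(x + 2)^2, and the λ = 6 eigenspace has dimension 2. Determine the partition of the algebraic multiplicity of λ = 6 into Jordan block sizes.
Block sizes for λ = 6: [2, 1]

Step 1 — from the characteristic polynomial, algebraic multiplicity of λ = 6 is 3. From dim ker(T − (6)·I) = 2, there are exactly 2 Jordan blocks for λ = 6.
Step 2 — from the minimal polynomial, the factor (x − 6)^2 tells us the largest block for λ = 6 has size 2.
Step 3 — with total size 3, 2 blocks, and largest block 2, the block sizes (in nonincreasing order) are [2, 1].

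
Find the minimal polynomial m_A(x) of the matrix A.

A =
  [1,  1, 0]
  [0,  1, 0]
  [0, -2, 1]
x^2 - 2*x + 1

The characteristic polynomial is χ_A(x) = (x - 1)^3, so the eigenvalues are known. The minimal polynomial is
  m_A(x) = Π_λ (x − λ)^{k_λ}
where k_λ is the size of the *largest* Jordan block for λ (equivalently, the smallest k with (A − λI)^k v = 0 for every generalised eigenvector v of λ).

  λ = 1: largest Jordan block has size 2, contributing (x − 1)^2

So m_A(x) = (x - 1)^2 = x^2 - 2*x + 1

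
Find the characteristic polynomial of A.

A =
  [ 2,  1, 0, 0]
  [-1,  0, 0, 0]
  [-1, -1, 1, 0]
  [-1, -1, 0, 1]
x^4 - 4*x^3 + 6*x^2 - 4*x + 1

Expanding det(x·I − A) (e.g. by cofactor expansion or by noting that A is similar to its Jordan form J, which has the same characteristic polynomial as A) gives
  χ_A(x) = x^4 - 4*x^3 + 6*x^2 - 4*x + 1
which factors as (x - 1)^4. The eigenvalues (with algebraic multiplicities) are λ = 1 with multiplicity 4.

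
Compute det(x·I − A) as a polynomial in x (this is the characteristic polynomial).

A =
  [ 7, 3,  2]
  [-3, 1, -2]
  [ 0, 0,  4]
x^3 - 12*x^2 + 48*x - 64

Expanding det(x·I − A) (e.g. by cofactor expansion or by noting that A is similar to its Jordan form J, which has the same characteristic polynomial as A) gives
  χ_A(x) = x^3 - 12*x^2 + 48*x - 64
which factors as (x - 4)^3. The eigenvalues (with algebraic multiplicities) are λ = 4 with multiplicity 3.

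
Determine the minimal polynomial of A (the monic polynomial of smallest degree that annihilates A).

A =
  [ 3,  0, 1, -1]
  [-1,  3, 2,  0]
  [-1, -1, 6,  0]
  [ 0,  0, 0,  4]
x^3 - 12*x^2 + 48*x - 64

The characteristic polynomial is χ_A(x) = (x - 4)^4, so the eigenvalues are known. The minimal polynomial is
  m_A(x) = Π_λ (x − λ)^{k_λ}
where k_λ is the size of the *largest* Jordan block for λ (equivalently, the smallest k with (A − λI)^k v = 0 for every generalised eigenvector v of λ).

  λ = 4: largest Jordan block has size 3, contributing (x − 4)^3

So m_A(x) = (x - 4)^3 = x^3 - 12*x^2 + 48*x - 64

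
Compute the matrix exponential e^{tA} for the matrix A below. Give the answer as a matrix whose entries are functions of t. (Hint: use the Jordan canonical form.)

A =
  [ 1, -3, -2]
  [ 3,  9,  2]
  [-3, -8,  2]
e^{tA} =
  [3*t^2*exp(4*t) - 3*t*exp(4*t) + exp(4*t), 5*t^2*exp(4*t) - 3*t*exp(4*t), 2*t^2*exp(4*t) - 2*t*exp(4*t)]
  [3*t*exp(4*t), 5*t*exp(4*t) + exp(4*t), 2*t*exp(4*t)]
  [-9*t^2*exp(4*t)/2 - 3*t*exp(4*t), -15*t^2*exp(4*t)/2 - 8*t*exp(4*t), -3*t^2*exp(4*t) - 2*t*exp(4*t) + exp(4*t)]

Strategy: write A = P · J · P⁻¹ where J is a Jordan canonical form, so e^{tA} = P · e^{tJ} · P⁻¹, and e^{tJ} can be computed block-by-block.

A has Jordan form
J =
  [4, 1, 0]
  [0, 4, 1]
  [0, 0, 4]
(up to reordering of blocks).

Per-block formulas:
  For a 3×3 Jordan block J_3(4): exp(t · J_3(4)) = e^(4t)·(I + t·N + (t^2/2)·N^2), where N is the 3×3 nilpotent shift.

After assembling e^{tJ} and conjugating by P, we get:

e^{tA} =
  [3*t^2*exp(4*t) - 3*t*exp(4*t) + exp(4*t), 5*t^2*exp(4*t) - 3*t*exp(4*t), 2*t^2*exp(4*t) - 2*t*exp(4*t)]
  [3*t*exp(4*t), 5*t*exp(4*t) + exp(4*t), 2*t*exp(4*t)]
  [-9*t^2*exp(4*t)/2 - 3*t*exp(4*t), -15*t^2*exp(4*t)/2 - 8*t*exp(4*t), -3*t^2*exp(4*t) - 2*t*exp(4*t) + exp(4*t)]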